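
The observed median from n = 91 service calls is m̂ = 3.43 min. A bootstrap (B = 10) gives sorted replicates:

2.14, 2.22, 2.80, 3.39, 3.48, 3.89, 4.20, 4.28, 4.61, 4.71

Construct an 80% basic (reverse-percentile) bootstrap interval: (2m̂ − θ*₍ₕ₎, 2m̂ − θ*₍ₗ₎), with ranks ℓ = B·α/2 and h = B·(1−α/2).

(2.25, 4.72)

Percentile endpoints at ranks 1 and 9: θ*₍1₎ = 2.14, θ*₍9₎ = 4.61.
Basic interval reflects these around m̂:
  lower = 2 × 3.43 − 4.61 = 2.25
  upper = 2 × 3.43 − 2.14 = 4.72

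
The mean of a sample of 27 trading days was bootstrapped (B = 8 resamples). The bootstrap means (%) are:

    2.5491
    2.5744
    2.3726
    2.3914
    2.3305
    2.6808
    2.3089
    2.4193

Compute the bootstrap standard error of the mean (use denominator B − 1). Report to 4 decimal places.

Bootstrap SE is the standard deviation of the 8 replicate means.
Mean of replicates: (2.5491 + 2.5744 + 2.3726 + 2.3914 + 2.3305 + 2.6808 + 2.3089 + 2.4193) / 8 = 19.62700 / 8 = 2.45337
Sum of squared deviations: (+0.09573)² + (+0.12102)² + (−0.08078)² + (−0.06197)² + (−0.12288)² + (+0.22743)² + (−0.14447)² + (−0.03408)² = 0.12303
Variance = 0.12303 / 7 = 0.01758
SE* = √0.01758

SE* = 0.1326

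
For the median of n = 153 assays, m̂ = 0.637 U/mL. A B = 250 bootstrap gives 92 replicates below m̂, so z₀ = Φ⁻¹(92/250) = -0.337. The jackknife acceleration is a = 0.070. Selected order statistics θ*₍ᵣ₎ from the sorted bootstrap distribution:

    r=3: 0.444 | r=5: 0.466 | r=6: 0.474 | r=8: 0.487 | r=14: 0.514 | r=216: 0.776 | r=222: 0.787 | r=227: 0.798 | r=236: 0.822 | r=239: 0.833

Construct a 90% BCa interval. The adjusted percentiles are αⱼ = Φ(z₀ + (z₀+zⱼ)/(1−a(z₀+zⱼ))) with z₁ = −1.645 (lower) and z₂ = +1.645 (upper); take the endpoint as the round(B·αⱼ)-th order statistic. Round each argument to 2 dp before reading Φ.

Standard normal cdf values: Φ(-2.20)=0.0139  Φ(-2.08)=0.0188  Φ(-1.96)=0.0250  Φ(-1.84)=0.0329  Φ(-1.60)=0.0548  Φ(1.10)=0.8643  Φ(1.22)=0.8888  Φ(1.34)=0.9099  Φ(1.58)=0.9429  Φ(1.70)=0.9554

(0.466, 0.776)

Lower: z₀ + z₁ = -0.337 + (-1.645) = -1.982; 1 − a(z₀+z₁) = 1 − (0.070)(-1.982) = 1.1387; argument = -0.337 + (-1.982)/1.1387 = -2.0775 → -2.08.
α₁ = Φ(-2.08) = 0.0188; rank = round(250 × 0.0188) = 5; θ*₍5₎ = 0.466.
Upper: z₀ + z₂ = 1.308; 1 − a(z₀+z₂) = 0.9084; argument = 1.1028 → 1.10; α₂ = 0.8643; rank = 216; θ*₍216₎ = 0.776.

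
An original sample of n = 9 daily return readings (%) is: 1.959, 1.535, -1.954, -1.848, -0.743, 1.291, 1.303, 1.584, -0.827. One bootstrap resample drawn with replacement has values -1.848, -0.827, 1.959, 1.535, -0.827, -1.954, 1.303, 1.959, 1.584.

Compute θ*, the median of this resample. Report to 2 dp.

Sorted: -1.954, -1.848, -0.827, -0.827, 1.303, 1.535, 1.584, 1.959, 1.959
Median = middle value = 1.30

θ* = 1.30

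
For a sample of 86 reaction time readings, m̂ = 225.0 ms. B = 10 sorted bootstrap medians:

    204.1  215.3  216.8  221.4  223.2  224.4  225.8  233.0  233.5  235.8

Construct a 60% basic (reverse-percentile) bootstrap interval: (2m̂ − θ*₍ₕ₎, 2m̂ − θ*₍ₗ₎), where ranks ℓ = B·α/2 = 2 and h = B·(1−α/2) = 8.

Percentile endpoints at ranks 2 and 8: θ*₍2₎ = 215.3, θ*₍8₎ = 233.0.
Basic interval reflects these around m̂:
  lower = 2 × 225.0 − 233.0 = 217.0
  upper = 2 × 225.0 − 215.3 = 234.7

(217.0, 234.7)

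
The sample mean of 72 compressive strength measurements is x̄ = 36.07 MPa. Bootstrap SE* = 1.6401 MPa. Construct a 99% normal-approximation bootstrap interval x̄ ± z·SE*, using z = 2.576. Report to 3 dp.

Margin = 2.576 × 1.6401 = 4.2249
Interval: 36.07 ± 4.2249

(31.845, 40.295)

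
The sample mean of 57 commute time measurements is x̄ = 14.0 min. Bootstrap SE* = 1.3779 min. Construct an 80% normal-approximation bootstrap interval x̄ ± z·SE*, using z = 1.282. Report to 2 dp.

(12.23, 15.77)

Margin = 1.282 × 1.3779 = 1.766
Interval: 14.0 ± 1.766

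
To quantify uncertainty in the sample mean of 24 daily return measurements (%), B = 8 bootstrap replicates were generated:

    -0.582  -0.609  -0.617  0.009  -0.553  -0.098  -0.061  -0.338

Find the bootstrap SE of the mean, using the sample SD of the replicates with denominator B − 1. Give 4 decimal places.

Bootstrap SE is the standard deviation of the 8 replicate means.
Mean of replicates: ((-0.582) + (-0.609) + (-0.617) + 0.009 + (-0.553) + (-0.098) + (-0.061) + (-0.338)) / 8 = -2.84900 / 8 = -0.35613
Sum of squared deviations: (−0.22587)² + (−0.25287)² + (−0.26087)² + (+0.36513)² + (−0.19688)² + (+0.25813)² + (+0.29513)² + (+0.01813)² = 0.50915
Variance = 0.50915 / 7 = 0.07274
SE* = √0.07274

SE* = 0.2697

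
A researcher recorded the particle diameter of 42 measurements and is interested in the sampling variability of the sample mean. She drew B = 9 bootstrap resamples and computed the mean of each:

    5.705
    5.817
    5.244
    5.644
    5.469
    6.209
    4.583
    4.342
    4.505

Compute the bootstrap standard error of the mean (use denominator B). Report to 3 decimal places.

Bootstrap SE is the standard deviation of the 9 replicate means.
Mean of replicates: (5.705 + 5.817 + 5.244 + 5.644 + 5.469 + 6.209 + 4.583 + 4.342 + 4.505) / 9 = 47.5180 / 9 = 5.2798
Sum of squared deviations: (+0.4252)² + (+0.5372)² + (−0.0358)² + (+0.3642)² + (+0.1892)² + (+0.9292)² + (−0.6968)² + (−0.9378)² + (−0.7748)² = 3.4678
Variance = 3.4678 / 9 = 0.3853
SE* = √0.3853

SE* = 0.621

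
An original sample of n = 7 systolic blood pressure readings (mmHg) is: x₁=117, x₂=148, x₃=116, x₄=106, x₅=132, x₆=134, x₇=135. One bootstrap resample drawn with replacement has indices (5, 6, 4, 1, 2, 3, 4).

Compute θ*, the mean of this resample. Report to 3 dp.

θ* = 122.714

Resample values: 132, 134, 106, 117, 148, 116, 106.
Mean = (132 + 134 + 106 + 117 + 148 + 116 + 106) / 7 = 859.0 / 7 = 122.714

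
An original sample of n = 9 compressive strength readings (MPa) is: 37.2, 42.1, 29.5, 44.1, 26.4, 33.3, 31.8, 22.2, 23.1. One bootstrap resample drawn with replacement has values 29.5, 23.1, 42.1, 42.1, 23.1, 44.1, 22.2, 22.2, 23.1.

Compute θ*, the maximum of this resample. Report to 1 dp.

θ* = 44.1

Maximum = 44.1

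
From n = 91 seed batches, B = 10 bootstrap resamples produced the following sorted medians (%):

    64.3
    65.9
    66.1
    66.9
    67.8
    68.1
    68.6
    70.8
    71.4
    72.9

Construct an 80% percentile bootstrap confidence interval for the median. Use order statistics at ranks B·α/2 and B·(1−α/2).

(64.3, 71.4)

α = 0.20; lower rank = 10 × 0.100 = 1; upper rank = 10 × 0.900 = 9.
The 1st smallest replicate is 64.3; the 9th is 71.4.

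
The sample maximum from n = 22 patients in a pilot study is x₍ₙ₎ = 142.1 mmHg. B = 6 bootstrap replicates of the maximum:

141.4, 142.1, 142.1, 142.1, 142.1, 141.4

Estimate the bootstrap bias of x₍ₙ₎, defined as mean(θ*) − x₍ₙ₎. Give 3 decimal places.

mean(θ*) = (141.4 + 142.1 + 142.1 + 142.1 + 142.1 + 141.4) / 6 = 141.8667
bias = 141.8667 − 142.1

bias = −0.233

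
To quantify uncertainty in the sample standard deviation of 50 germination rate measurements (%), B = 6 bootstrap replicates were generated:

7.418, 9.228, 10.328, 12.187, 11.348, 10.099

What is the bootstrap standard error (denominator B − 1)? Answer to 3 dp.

Bootstrap SE is the standard deviation of the 6 replicate standard deviations.
Mean of replicates: (7.418 + 9.228 + 10.328 + 12.187 + 11.348 + 10.099) / 6 = 60.6080 / 6 = 10.1013
Sum of squared deviations: (−2.6833)² + (−0.8733)² + (+0.2267)² + (+2.0857)² + (+1.2467)² + (−0.0023)² = 13.9186
Variance = 13.9186 / 5 = 2.7837
SE* = √2.7837

SE* = 1.668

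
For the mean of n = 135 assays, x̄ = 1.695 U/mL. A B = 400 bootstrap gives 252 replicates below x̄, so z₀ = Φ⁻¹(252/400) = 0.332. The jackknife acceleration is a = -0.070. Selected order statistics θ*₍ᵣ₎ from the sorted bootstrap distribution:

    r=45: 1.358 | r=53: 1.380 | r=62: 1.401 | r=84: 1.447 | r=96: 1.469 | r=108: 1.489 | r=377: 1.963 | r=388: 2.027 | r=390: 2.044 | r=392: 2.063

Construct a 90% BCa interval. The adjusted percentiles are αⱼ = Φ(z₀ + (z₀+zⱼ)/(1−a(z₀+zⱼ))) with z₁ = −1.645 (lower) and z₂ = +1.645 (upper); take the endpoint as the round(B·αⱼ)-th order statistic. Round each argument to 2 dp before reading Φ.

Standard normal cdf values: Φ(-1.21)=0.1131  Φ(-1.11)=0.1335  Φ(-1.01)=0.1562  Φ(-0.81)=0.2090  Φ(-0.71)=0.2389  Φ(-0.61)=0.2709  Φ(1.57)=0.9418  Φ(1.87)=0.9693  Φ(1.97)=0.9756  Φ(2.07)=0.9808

(1.380, 2.063)

Lower: z₀ + z₁ = 0.332 + (-1.645) = -1.313; 1 − a(z₀+z₁) = 1 − (-0.070)(-1.313) = 0.9081; argument = 0.332 + (-1.313)/0.9081 = -1.1139 → -1.11.
α₁ = Φ(-1.11) = 0.1335; rank = round(400 × 0.1335) = 53; θ*₍53₎ = 1.380.
Upper: z₀ + z₂ = 1.977; 1 − a(z₀+z₂) = 1.1384; argument = 2.0687 → 2.07; α₂ = 0.9808; rank = 392; θ*₍392₎ = 2.063.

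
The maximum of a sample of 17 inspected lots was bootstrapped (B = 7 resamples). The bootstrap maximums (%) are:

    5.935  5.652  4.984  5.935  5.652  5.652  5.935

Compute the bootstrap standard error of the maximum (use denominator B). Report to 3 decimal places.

Bootstrap SE is the standard deviation of the 7 replicate maximums.
Mean of replicates: (5.935 + 5.652 + 4.984 + 5.935 + 5.652 + 5.652 + 5.935) / 7 = 39.7450 / 7 = 5.6779
Sum of squared deviations: (+0.2571)² + (−0.0259)² + (−0.6939)² + (+0.2571)² + (−0.0259)² + (−0.0259)² + (+0.2571)² = 0.6818
Variance = 0.6818 / 7 = 0.0974
SE* = √0.0974

SE* = 0.312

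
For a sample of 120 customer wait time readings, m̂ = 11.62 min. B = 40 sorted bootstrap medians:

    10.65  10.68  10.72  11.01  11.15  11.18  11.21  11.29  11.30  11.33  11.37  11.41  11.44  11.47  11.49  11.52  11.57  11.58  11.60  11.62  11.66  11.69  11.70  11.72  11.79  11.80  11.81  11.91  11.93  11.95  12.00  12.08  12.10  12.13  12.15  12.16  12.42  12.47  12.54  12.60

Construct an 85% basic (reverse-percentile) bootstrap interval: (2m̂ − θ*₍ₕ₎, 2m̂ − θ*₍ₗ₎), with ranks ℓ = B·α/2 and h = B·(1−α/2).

(10.82, 12.52)

Percentile endpoints at ranks 3 and 37: θ*₍3₎ = 10.72, θ*₍37₎ = 12.42.
Basic interval reflects these around m̂:
  lower = 2 × 11.62 − 12.42 = 10.82
  upper = 2 × 11.62 − 10.72 = 12.52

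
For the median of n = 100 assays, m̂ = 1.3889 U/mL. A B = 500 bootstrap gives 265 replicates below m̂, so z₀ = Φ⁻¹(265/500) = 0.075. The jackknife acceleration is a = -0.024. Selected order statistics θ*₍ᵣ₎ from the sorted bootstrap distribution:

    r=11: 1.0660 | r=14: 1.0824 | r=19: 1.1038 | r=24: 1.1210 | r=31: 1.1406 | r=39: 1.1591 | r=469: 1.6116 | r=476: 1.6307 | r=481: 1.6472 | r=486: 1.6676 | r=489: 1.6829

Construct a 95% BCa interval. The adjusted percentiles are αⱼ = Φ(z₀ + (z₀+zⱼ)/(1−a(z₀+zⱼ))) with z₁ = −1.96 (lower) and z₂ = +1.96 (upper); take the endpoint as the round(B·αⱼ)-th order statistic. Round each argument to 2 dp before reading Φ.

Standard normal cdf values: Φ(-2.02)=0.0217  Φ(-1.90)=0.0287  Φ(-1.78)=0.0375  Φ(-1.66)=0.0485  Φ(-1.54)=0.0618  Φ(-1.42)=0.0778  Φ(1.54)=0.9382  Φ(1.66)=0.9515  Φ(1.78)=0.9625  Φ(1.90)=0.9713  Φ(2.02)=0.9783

(1.0824, 1.6829)

Lower: z₀ + z₁ = 0.075 + (-1.960) = -1.885; 1 − a(z₀+z₁) = 1 − (-0.024)(-1.885) = 0.9548; argument = 0.075 + (-1.885)/0.9548 = -1.8993 → -1.90.
α₁ = Φ(-1.90) = 0.0287; rank = round(500 × 0.0287) = 14; θ*₍14₎ = 1.0824.
Upper: z₀ + z₂ = 2.035; 1 − a(z₀+z₂) = 1.0488; argument = 2.0152 → 2.02; α₂ = 0.9783; rank = 489; θ*₍489₎ = 1.6829.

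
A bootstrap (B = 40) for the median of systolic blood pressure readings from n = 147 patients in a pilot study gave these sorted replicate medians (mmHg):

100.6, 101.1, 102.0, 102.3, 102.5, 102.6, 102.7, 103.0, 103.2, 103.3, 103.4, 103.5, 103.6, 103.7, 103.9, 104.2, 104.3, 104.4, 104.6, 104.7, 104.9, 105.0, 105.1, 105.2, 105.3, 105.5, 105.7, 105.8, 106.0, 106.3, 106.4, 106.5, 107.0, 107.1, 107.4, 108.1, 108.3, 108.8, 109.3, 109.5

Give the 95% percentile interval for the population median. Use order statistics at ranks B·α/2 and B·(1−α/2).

α = 0.05; lower rank = 40 × 0.025 = 1; upper rank = 40 × 0.975 = 39.
The 1st smallest replicate is 100.6; the 39th is 109.3.

(100.6, 109.3)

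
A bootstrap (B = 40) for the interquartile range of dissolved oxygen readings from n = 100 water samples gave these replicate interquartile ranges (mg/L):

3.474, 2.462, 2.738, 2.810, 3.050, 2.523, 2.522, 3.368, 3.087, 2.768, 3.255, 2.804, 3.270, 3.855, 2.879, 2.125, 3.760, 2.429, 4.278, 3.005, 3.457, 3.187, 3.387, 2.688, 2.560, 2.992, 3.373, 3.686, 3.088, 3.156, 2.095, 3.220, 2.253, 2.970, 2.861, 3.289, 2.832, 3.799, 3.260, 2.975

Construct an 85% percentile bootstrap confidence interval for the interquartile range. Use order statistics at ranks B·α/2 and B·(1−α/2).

Sorted replicates: 2.095, 2.125, 2.253, 2.429, 2.462, 2.522, 2.523, 2.560, 2.688, 2.738, 2.768, 2.804, 2.810, 2.832, 2.861, 2.879, 2.970, 2.975, 2.992, 3.005, 3.050, 3.087, 3.088, 3.156, 3.187, 3.220, 3.255, 3.260, 3.270, 3.289, 3.368, 3.373, 3.387, 3.457, 3.474, 3.686, 3.760, 3.799, 3.855, 4.278
α = 0.15; lower rank = 40 × 0.075 = 3; upper rank = 40 × 0.925 = 37.
The 3rd smallest replicate is 2.253; the 37th is 3.760.

(2.253, 3.760)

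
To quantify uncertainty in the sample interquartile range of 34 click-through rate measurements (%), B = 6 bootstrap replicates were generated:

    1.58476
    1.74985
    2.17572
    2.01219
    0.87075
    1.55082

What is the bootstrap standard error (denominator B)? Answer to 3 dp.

SE* = 0.416

Bootstrap SE is the standard deviation of the 6 replicate interquartile ranges.
Mean of replicates: (1.58476 + 1.74985 + 2.17572 + 2.01219 + 0.87075 + 1.55082) / 6 = 9.944090 / 6 = 1.657348
Sum of squared deviations: (−0.072588)² + (+0.092502)² + (+0.518372)² + (+0.354842)² + (−0.786598)² + (−0.106528)² = 1.038533
Variance = 1.038533 / 6 = 0.173089
SE* = √0.173089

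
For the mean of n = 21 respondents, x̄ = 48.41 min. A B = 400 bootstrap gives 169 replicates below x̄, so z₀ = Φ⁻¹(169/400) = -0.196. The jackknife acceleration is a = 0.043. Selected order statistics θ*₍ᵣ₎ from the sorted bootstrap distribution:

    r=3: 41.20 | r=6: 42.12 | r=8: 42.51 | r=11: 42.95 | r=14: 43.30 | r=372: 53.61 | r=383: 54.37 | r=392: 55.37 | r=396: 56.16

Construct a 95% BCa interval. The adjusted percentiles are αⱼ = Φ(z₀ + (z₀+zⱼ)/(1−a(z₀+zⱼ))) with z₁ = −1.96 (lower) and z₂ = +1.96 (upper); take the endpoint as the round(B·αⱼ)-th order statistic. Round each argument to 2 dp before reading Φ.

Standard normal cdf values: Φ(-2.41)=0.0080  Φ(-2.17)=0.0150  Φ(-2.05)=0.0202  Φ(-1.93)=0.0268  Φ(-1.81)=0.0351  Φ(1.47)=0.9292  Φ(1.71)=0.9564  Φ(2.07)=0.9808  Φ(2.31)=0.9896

(42.12, 54.37)

Lower: z₀ + z₁ = -0.196 + (-1.960) = -2.156; 1 − a(z₀+z₁) = 1 − (0.043)(-2.156) = 1.0927; argument = -0.196 + (-2.156)/1.0927 = -2.1691 → -2.17.
α₁ = Φ(-2.17) = 0.0150; rank = round(400 × 0.0150) = 6; θ*₍6₎ = 42.12.
Upper: z₀ + z₂ = 1.764; 1 − a(z₀+z₂) = 0.9241; argument = 1.7128 → 1.71; α₂ = 0.9564; rank = 383; θ*₍383₎ = 54.37.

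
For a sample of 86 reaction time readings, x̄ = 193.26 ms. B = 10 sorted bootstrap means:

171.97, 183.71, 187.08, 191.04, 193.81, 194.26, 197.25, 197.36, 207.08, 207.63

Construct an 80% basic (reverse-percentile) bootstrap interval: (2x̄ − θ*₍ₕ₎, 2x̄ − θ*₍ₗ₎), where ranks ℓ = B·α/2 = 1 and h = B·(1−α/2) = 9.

(179.44, 214.55)

Percentile endpoints at ranks 1 and 9: θ*₍1₎ = 171.97, θ*₍9₎ = 207.08.
Basic interval reflects these around x̄:
  lower = 2 × 193.26 − 207.08 = 179.44
  upper = 2 × 193.26 − 171.97 = 214.55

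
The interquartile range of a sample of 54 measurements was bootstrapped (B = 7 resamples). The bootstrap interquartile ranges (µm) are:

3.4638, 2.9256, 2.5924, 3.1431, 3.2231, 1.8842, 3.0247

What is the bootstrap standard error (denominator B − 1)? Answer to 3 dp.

Bootstrap SE is the standard deviation of the 7 replicate interquartile ranges.
Mean of replicates: (3.4638 + 2.9256 + 2.5924 + 3.1431 + 3.2231 + 1.8842 + 3.0247) / 7 = 20.25690 / 7 = 2.89384
Sum of squared deviations: (+0.56996)² + (+0.03176)² + (−0.30144)² + (+0.24926)² + (+0.32926)² + (−1.00964)² + (+0.13086)² = 1.62377
Variance = 1.62377 / 6 = 0.27063
SE* = √0.27063

SE* = 0.520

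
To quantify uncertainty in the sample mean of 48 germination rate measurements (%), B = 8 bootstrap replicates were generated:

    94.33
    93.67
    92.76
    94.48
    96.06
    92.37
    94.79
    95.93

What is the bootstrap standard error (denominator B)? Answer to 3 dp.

Bootstrap SE is the standard deviation of the 8 replicate means.
Mean of replicates: (94.33 + 93.67 + 92.76 + 94.48 + 96.06 + 92.37 + 94.79 + 95.93) / 8 = 754.3900 / 8 = 94.2987
Sum of squared deviations: (+0.0312)² + (−0.6287)² + (−1.5387)² + (+0.1813)² + (+1.7613)² + (−1.9287)² + (+0.4913)² + (+1.6313)² = 12.5213
Variance = 12.5213 / 8 = 1.5652
SE* = √1.5652

SE* = 1.251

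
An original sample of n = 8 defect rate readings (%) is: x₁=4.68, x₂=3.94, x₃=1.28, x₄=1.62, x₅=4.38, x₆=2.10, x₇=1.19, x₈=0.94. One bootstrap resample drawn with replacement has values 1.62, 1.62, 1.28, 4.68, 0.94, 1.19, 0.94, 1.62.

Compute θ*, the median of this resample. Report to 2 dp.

θ* = 1.45

Sorted: 0.94, 0.94, 1.19, 1.28, 1.62, 1.62, 1.62, 4.68
Median = average of the two middle values = 1.45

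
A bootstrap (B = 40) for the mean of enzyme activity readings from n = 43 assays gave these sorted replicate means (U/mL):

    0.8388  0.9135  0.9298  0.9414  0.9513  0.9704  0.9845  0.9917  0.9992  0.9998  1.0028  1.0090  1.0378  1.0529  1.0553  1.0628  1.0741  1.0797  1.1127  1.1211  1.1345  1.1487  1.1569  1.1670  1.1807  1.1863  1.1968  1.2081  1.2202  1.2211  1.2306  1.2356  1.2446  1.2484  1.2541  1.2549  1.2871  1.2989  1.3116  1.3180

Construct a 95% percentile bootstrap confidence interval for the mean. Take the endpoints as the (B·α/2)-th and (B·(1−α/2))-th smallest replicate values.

α = 0.05; lower rank = 40 × 0.025 = 1; upper rank = 40 × 0.975 = 39.
The 1st smallest replicate is 0.8388; the 39th is 1.3116.

(0.8388, 1.3116)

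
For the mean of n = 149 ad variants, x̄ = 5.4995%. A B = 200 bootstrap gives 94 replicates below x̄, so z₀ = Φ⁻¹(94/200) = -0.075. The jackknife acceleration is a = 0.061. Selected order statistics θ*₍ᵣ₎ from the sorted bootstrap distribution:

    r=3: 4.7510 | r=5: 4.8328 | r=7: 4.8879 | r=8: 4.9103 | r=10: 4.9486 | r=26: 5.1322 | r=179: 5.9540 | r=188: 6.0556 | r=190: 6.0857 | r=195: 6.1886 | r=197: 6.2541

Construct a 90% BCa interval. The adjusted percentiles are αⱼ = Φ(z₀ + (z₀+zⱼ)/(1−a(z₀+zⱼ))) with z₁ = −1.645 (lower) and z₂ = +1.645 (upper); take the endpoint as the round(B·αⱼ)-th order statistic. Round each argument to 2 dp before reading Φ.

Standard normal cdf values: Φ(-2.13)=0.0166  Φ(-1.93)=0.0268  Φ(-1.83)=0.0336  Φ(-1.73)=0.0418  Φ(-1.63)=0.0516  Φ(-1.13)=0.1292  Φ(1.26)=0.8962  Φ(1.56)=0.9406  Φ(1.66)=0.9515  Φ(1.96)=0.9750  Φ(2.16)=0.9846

(4.9486, 6.0857)

Lower: z₀ + z₁ = -0.075 + (-1.645) = -1.720; 1 − a(z₀+z₁) = 1 − (0.061)(-1.720) = 1.1049; argument = -0.075 + (-1.720)/1.1049 = -1.6317 → -1.63.
α₁ = Φ(-1.63) = 0.0516; rank = round(200 × 0.0516) = 10; θ*₍10₎ = 4.9486.
Upper: z₀ + z₂ = 1.570; 1 − a(z₀+z₂) = 0.9042; argument = 1.6613 → 1.66; α₂ = 0.9515; rank = 190; θ*₍190₎ = 6.0857.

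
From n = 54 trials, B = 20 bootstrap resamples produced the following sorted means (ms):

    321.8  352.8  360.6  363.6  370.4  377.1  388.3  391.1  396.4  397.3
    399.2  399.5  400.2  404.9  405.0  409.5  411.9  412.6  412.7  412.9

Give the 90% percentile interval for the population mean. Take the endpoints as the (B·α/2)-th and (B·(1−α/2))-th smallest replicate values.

(321.8, 412.7)

α = 0.10; lower rank = 20 × 0.050 = 1; upper rank = 20 × 0.950 = 19.
The 1st smallest replicate is 321.8; the 19th is 412.7.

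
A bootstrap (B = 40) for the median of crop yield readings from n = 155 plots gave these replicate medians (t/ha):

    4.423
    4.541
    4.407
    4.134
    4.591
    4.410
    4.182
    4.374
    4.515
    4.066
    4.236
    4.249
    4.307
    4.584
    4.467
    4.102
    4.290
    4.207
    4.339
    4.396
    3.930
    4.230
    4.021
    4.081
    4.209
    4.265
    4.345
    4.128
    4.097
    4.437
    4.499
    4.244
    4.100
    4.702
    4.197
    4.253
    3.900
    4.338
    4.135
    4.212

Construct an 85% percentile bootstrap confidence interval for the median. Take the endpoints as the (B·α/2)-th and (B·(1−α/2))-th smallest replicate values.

(4.021, 4.541)

Sorted replicates: 3.900, 3.930, 4.021, 4.066, 4.081, 4.097, 4.100, 4.102, 4.128, 4.134, 4.135, 4.182, 4.197, 4.207, 4.209, 4.212, 4.230, 4.236, 4.244, 4.249, 4.253, 4.265, 4.290, 4.307, 4.338, 4.339, 4.345, 4.374, 4.396, 4.407, 4.410, 4.423, 4.437, 4.467, 4.499, 4.515, 4.541, 4.584, 4.591, 4.702
α = 0.15; lower rank = 40 × 0.075 = 3; upper rank = 40 × 0.925 = 37.
The 3rd smallest replicate is 4.021; the 37th is 4.541.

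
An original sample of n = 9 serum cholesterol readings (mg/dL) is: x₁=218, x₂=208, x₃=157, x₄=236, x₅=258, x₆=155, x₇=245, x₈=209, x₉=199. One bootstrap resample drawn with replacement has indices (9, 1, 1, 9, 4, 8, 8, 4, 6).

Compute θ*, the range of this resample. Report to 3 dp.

θ* = 81.000

Resample values: 199, 218, 218, 199, 236, 209, 209, 236, 155.
Range = 236 − 155 = 81.000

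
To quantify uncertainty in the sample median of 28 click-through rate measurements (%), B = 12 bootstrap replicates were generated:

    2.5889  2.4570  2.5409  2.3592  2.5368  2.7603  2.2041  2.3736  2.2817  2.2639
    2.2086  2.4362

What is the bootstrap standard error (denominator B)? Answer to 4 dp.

Bootstrap SE is the standard deviation of the 12 replicate medians.
Mean of replicates: (2.5889 + 2.4570 + 2.5409 + 2.3592 + 2.5368 + 2.7603 + 2.2041 + 2.3736 + 2.2817 + 2.2639 + 2.2086 + 2.4362) / 12 = 29.01120 / 12 = 2.41760
Sum of squared deviations: (+0.17130)² + (+0.03940)² + (+0.12330)² + (−0.05840)² + (+0.11920)² + (+0.34270)² + (−0.21350)² + (−0.04400)² + (−0.13590)² + (−0.15370)² + (−0.20900)² + (+0.01860)² = 0.31480
Variance = 0.31480 / 12 = 0.02623
SE* = √0.02623

SE* = 0.1620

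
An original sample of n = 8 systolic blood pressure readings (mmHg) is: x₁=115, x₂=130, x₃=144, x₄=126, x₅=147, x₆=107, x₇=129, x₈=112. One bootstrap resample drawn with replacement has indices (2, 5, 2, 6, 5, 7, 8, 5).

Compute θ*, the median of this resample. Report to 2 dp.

Resample values: 130, 147, 130, 107, 147, 129, 112, 147.
Sorted: 107, 112, 129, 130, 130, 147, 147, 147
Median = average of the two middle values = 130.00

θ* = 130.00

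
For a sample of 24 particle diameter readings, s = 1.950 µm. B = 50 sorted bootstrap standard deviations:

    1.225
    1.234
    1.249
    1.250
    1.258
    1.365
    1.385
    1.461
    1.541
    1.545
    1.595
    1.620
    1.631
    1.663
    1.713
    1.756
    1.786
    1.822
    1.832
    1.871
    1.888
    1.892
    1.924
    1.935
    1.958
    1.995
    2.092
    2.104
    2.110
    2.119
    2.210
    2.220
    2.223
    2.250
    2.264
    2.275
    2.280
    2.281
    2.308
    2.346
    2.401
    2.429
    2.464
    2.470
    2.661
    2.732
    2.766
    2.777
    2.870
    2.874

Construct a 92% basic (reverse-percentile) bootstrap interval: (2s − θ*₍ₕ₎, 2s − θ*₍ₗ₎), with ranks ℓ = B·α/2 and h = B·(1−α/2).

(1.123, 2.666)

Percentile endpoints at ranks 2 and 48: θ*₍2₎ = 1.234, θ*₍48₎ = 2.777.
Basic interval reflects these around s:
  lower = 2 × 1.950 − 2.777 = 1.123
  upper = 2 × 1.950 − 1.234 = 2.666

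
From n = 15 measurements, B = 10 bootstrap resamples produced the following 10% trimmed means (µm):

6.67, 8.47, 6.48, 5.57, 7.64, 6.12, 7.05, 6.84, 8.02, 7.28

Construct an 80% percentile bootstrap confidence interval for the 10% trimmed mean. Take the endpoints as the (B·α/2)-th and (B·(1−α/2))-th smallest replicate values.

(5.57, 8.02)

Sorted replicates: 5.57, 6.12, 6.48, 6.67, 6.84, 7.05, 7.28, 7.64, 8.02, 8.47
α = 0.20; lower rank = 10 × 0.100 = 1; upper rank = 10 × 0.900 = 9.
The 1st smallest replicate is 5.57; the 9th is 8.02.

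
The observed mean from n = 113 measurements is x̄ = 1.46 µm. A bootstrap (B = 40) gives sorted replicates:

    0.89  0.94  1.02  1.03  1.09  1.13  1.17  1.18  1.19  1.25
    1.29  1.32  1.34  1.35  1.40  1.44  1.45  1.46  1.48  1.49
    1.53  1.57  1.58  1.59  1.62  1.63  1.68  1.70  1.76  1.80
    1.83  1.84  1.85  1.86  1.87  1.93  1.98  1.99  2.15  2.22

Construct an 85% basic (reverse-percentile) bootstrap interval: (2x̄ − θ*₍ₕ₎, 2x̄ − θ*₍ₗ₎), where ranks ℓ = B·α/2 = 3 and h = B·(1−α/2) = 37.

(0.94, 1.90)

Percentile endpoints at ranks 3 and 37: θ*₍3₎ = 1.02, θ*₍37₎ = 1.98.
Basic interval reflects these around x̄:
  lower = 2 × 1.46 − 1.98 = 0.94
  upper = 2 × 1.46 − 1.02 = 1.90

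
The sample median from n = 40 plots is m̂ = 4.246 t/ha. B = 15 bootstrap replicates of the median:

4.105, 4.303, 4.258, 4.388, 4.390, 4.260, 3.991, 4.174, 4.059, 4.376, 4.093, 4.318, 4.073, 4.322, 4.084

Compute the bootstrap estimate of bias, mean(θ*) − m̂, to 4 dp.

bias = −0.0331

mean(θ*) = (4.105 + 4.303 + 4.258 + 4.388 + 4.390 + 4.260 + 3.991 + 4.174 + 4.059 + 4.376 + 4.093 + 4.318 + 4.073 + 4.322 + 4.084) / 15 = 4.21293
bias = 4.21293 − 4.246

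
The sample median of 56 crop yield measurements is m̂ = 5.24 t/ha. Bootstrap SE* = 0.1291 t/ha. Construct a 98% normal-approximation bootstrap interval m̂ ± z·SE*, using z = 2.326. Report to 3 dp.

(4.940, 5.540)

Margin = 2.326 × 0.1291 = 0.3003
Interval: 5.24 ± 0.3003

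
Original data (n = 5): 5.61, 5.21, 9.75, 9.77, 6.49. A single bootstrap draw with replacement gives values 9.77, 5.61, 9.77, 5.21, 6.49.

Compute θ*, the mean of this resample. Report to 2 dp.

θ* = 7.37

Mean = (9.77 + 5.61 + 9.77 + 5.21 + 6.49) / 5 = 36.850 / 5 = 7.37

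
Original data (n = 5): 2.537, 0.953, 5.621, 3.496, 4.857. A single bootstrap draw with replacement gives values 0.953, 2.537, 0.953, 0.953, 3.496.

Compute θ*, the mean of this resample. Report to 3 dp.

θ* = 1.778

Mean = (0.953 + 2.537 + 0.953 + 0.953 + 3.496) / 5 = 8.8920 / 5 = 1.778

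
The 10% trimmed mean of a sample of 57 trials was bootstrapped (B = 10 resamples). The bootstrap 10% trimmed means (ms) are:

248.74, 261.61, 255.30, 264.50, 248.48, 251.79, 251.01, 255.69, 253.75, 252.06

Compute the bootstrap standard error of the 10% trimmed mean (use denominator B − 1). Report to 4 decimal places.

SE* = 5.2455

Bootstrap SE is the standard deviation of the 10 replicate 10% trimmed means.
Mean of replicates: (248.74 + 261.61 + 255.30 + 264.50 + 248.48 + 251.79 + 251.01 + 255.69 + 253.75 + 252.06) / 10 = 2542.93000 / 10 = 254.29300
Sum of squared deviations: (−5.55300)² + (+7.31700)² + (+1.00700)² + (+10.20700)² + (−5.81300)² + (−2.50300)² + (−3.28300)² + (+1.39700)² + (−0.54300)² + (−2.23300)² = 247.63801
Variance = 247.63801 / 9 = 27.51533
SE* = √27.51533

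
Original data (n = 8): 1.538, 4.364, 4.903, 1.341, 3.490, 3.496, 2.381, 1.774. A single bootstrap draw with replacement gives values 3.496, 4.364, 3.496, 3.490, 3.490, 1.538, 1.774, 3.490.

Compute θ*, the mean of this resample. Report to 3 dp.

Mean = (3.496 + 4.364 + 3.496 + 3.490 + 3.490 + 1.538 + 1.774 + 3.490) / 8 = 25.1380 / 8 = 3.142

θ* = 3.142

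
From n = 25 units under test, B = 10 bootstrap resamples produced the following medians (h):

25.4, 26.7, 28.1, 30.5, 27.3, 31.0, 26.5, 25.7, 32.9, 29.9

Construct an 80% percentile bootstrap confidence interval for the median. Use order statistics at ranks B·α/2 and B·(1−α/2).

(25.4, 31.0)

Sorted replicates: 25.4, 25.7, 26.5, 26.7, 27.3, 28.1, 29.9, 30.5, 31.0, 32.9
α = 0.20; lower rank = 10 × 0.100 = 1; upper rank = 10 × 0.900 = 9.
The 1st smallest replicate is 25.4; the 9th is 31.0.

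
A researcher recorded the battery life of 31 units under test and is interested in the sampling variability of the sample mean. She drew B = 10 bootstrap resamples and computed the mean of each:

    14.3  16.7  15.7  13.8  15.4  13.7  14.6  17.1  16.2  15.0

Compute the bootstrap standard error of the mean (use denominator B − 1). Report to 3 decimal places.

SE* = 1.181

Bootstrap SE is the standard deviation of the 10 replicate means.
Mean of replicates: (14.3 + 16.7 + 15.7 + 13.8 + 15.4 + 13.7 + 14.6 + 17.1 + 16.2 + 15.0) / 10 = 152.5000 / 10 = 15.2500
Sum of squared deviations: (−0.9500)² + (+1.4500)² + (+0.4500)² + (−1.4500)² + (+0.1500)² + (−1.5500)² + (−0.6500)² + (+1.8500)² + (+0.9500)² + (−0.2500)² = 12.5450
Variance = 12.5450 / 9 = 1.3939
SE* = √1.3939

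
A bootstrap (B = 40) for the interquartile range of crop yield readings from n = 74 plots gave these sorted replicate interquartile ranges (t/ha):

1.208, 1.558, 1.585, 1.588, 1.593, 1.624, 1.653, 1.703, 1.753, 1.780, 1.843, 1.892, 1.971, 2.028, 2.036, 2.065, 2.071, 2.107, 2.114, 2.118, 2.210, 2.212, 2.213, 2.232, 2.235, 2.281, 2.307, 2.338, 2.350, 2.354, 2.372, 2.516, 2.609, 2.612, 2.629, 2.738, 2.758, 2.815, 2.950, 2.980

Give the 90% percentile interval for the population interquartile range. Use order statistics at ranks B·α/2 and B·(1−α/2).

(1.558, 2.815)

α = 0.10; lower rank = 40 × 0.050 = 2; upper rank = 40 × 0.950 = 38.
The 2nd smallest replicate is 1.558; the 38th is 2.815.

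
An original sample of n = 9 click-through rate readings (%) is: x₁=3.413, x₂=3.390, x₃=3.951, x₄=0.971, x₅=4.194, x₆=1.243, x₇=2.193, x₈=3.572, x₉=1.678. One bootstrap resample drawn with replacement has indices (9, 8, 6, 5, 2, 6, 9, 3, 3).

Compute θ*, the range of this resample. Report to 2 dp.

θ* = 2.95

Resample values: 1.678, 3.572, 1.243, 4.194, 3.390, 1.243, 1.678, 3.951, 3.951.
Range = 4.194 − 1.243 = 2.95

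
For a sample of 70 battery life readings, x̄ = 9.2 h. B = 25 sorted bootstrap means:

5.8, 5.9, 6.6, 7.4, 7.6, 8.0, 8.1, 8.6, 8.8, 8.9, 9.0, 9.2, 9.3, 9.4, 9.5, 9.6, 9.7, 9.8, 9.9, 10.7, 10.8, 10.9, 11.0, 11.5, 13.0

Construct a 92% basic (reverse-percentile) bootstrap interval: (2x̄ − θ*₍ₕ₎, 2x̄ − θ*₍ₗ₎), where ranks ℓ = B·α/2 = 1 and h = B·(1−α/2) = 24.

(6.9, 12.6)

Percentile endpoints at ranks 1 and 24: θ*₍1₎ = 5.8, θ*₍24₎ = 11.5.
Basic interval reflects these around x̄:
  lower = 2 × 9.2 − 11.5 = 6.9
  upper = 2 × 9.2 − 5.8 = 12.6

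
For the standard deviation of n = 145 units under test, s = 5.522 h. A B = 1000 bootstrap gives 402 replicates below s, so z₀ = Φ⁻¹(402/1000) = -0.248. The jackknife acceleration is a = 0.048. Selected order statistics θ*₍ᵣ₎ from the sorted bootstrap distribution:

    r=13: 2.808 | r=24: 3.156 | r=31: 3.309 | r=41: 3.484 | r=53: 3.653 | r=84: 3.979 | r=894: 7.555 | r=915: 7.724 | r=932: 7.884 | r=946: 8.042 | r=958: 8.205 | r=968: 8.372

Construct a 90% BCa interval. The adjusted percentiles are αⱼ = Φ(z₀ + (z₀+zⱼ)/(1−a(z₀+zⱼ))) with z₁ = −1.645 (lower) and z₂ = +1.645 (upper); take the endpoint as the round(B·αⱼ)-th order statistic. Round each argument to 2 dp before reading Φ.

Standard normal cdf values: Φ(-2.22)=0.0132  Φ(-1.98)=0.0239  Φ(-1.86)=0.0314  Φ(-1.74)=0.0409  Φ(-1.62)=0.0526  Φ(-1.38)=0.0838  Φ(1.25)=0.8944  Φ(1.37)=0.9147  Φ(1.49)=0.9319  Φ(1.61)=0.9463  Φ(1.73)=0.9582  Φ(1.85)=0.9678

Lower: z₀ + z₁ = -0.248 + (-1.645) = -1.893; 1 − a(z₀+z₁) = 1 − (0.048)(-1.893) = 1.0909; argument = -0.248 + (-1.893)/1.0909 = -1.9833 → -1.98.
α₁ = Φ(-1.98) = 0.0239; rank = round(1000 × 0.0239) = 24; θ*₍24₎ = 3.156.
Upper: z₀ + z₂ = 1.397; 1 − a(z₀+z₂) = 0.9329; argument = 1.2494 → 1.25; α₂ = 0.8944; rank = 894; θ*₍894₎ = 7.555.

(3.156, 7.555)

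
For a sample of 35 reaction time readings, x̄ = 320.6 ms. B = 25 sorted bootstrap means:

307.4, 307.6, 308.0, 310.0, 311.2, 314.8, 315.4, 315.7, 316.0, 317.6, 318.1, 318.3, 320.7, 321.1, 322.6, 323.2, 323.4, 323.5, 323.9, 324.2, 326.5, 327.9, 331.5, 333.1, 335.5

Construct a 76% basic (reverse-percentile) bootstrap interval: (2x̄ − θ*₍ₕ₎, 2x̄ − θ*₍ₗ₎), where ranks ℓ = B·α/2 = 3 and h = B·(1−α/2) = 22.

(313.3, 333.2)

Percentile endpoints at ranks 3 and 22: θ*₍3₎ = 308.0, θ*₍22₎ = 327.9.
Basic interval reflects these around x̄:
  lower = 2 × 320.6 − 327.9 = 313.3
  upper = 2 × 320.6 − 308.0 = 333.2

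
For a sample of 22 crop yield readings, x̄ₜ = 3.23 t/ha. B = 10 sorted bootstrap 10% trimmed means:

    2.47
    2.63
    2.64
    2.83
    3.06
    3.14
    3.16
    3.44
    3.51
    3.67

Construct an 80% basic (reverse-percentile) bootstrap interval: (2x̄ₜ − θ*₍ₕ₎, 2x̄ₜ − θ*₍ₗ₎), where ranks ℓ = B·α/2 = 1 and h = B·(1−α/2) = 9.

(2.95, 3.99)

Percentile endpoints at ranks 1 and 9: θ*₍1₎ = 2.47, θ*₍9₎ = 3.51.
Basic interval reflects these around x̄ₜ:
  lower = 2 × 3.23 − 3.51 = 2.95
  upper = 2 × 3.23 − 2.47 = 3.99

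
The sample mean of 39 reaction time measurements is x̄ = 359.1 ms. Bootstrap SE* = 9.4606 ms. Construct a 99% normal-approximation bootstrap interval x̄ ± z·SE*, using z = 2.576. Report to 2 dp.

(334.73, 383.47)

Margin = 2.576 × 9.4606 = 24.371
Interval: 359.1 ± 24.371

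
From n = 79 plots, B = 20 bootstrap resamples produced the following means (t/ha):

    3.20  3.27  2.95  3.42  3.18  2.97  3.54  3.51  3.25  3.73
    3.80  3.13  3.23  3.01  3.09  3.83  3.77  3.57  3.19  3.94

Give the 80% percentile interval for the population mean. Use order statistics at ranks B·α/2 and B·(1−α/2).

(2.97, 3.80)

Sorted replicates: 2.95, 2.97, 3.01, 3.09, 3.13, 3.18, 3.19, 3.20, 3.23, 3.25, 3.27, 3.42, 3.51, 3.54, 3.57, 3.73, 3.77, 3.80, 3.83, 3.94
α = 0.20; lower rank = 20 × 0.100 = 2; upper rank = 20 × 0.900 = 18.
The 2nd smallest replicate is 2.97; the 18th is 3.80.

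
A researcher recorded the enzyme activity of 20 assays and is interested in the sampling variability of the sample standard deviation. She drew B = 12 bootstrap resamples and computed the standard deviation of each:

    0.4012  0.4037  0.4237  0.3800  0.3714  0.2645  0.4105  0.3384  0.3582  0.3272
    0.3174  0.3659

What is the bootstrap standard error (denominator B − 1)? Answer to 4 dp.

Bootstrap SE is the standard deviation of the 12 replicate standard deviations.
Mean of replicates: (0.4012 + 0.4037 + 0.4237 + 0.3800 + 0.3714 + 0.2645 + 0.4105 + 0.3384 + 0.3582 + 0.3272 + 0.3174 + 0.3659) / 12 = 4.36210 / 12 = 0.36351
Sum of squared deviations: (+0.03769)² + (+0.04019)² + (+0.06019)² + (+0.01649)² + (+0.00789)² + (−0.09901)² + (+0.04699)² + (−0.02511)² + (−0.00531)² + (−0.03631)² + (−0.04611)² + (+0.00239)² = 0.02311
Variance = 0.02311 / 11 = 0.00210
SE* = √0.00210

SE* = 0.0458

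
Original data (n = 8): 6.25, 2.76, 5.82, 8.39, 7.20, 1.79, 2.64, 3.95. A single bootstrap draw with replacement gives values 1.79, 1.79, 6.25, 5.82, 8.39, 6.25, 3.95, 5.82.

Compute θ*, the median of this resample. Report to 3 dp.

Sorted: 1.79, 1.79, 3.95, 5.82, 5.82, 6.25, 6.25, 8.39
Median = average of the two middle values = 5.820

θ* = 5.820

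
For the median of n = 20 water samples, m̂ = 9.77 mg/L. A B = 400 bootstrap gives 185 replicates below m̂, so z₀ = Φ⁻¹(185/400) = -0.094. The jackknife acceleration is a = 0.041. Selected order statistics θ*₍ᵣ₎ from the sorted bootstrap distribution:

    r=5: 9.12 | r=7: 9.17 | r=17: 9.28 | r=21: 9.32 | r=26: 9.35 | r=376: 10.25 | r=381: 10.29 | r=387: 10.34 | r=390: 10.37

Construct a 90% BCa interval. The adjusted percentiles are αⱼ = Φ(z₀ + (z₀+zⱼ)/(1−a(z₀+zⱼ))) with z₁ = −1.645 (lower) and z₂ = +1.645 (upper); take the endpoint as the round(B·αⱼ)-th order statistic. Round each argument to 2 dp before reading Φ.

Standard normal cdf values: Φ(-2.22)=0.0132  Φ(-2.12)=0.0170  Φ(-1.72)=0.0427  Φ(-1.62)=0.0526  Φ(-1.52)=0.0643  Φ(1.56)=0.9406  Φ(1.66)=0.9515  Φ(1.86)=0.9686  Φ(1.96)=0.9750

Lower: z₀ + z₁ = -0.094 + (-1.645) = -1.739; 1 − a(z₀+z₁) = 1 − (0.041)(-1.739) = 1.0713; argument = -0.094 + (-1.739)/1.0713 = -1.7173 → -1.72.
α₁ = Φ(-1.72) = 0.0427; rank = round(400 × 0.0427) = 17; θ*₍17₎ = 9.28.
Upper: z₀ + z₂ = 1.551; 1 − a(z₀+z₂) = 0.9364; argument = 1.5623 → 1.56; α₂ = 0.9406; rank = 376; θ*₍376₎ = 10.25.

(9.28, 10.25)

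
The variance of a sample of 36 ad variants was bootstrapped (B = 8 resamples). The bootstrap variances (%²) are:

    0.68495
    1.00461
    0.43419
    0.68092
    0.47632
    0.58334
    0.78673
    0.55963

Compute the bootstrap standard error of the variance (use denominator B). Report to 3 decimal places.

Bootstrap SE is the standard deviation of the 8 replicate variances.
Mean of replicates: (0.68495 + 1.00461 + 0.43419 + 0.68092 + 0.47632 + 0.58334 + 0.78673 + 0.55963) / 8 = 5.210690 / 8 = 0.651336
Sum of squared deviations: (+0.033614)² + (+0.353274)² + (−0.217146)² + (+0.029584)² + (−0.175016)² + (−0.067996)² + (+0.135394)² + (−0.091706)² = 0.235956
Variance = 0.235956 / 8 = 0.029494
SE* = √0.029494

SE* = 0.172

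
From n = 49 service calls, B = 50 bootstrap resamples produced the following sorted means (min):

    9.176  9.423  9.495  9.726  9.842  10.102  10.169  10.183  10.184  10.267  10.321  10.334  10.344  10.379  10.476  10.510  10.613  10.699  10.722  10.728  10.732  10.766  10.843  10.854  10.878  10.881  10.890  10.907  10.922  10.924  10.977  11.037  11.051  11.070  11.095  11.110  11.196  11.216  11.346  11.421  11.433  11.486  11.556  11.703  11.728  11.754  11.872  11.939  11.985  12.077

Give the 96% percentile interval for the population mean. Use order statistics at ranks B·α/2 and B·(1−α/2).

α = 0.04; lower rank = 50 × 0.020 = 1; upper rank = 50 × 0.980 = 49.
The 1st smallest replicate is 9.176; the 49th is 11.985.

(9.176, 11.985)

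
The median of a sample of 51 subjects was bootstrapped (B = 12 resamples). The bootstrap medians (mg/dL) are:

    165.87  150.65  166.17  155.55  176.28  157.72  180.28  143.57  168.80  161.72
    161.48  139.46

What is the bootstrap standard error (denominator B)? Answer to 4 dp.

SE* = 11.6581

Bootstrap SE is the standard deviation of the 12 replicate medians.
Mean of replicates: (165.87 + 150.65 + 166.17 + 155.55 + 176.28 + 157.72 + 180.28 + 143.57 + 168.80 + 161.72 + 161.48 + 139.46) / 12 = 1927.55000 / 12 = 160.62917
Sum of squared deviations: (+5.24083)² + (−9.97917)² + (+5.54083)² + (−5.07917)² + (+15.65083)² + (−2.90917)² + (+19.65083)² + (−17.05917)² + (+8.17083)² + (+1.09083)² + (+0.85083)² + (−21.16917)² = 1630.94109
Variance = 1630.94109 / 12 = 135.91176
SE* = √135.91176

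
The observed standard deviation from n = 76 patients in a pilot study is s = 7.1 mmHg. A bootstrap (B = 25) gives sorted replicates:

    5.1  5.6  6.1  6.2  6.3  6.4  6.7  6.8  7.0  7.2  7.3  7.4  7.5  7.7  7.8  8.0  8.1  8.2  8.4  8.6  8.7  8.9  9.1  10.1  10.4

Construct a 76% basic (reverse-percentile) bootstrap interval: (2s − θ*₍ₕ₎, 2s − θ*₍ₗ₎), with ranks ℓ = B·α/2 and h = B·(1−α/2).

Percentile endpoints at ranks 3 and 22: θ*₍3₎ = 6.1, θ*₍22₎ = 8.9.
Basic interval reflects these around s:
  lower = 2 × 7.1 − 8.9 = 5.3
  upper = 2 × 7.1 − 6.1 = 8.1

(5.3, 8.1)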